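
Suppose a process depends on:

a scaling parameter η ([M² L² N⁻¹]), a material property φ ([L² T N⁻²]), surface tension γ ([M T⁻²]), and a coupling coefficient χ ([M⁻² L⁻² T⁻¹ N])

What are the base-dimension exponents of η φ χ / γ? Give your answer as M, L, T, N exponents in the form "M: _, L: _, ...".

M: -1, L: 2, T: 2, N: -2

Collect each base-dimension exponent across the product:
  M: (2) + (0) − (1) + (-2) = -1
  L: (2) + (2) − (0) + (-2) = 2
  T: (0) + (1) − (-2) + (-1) = 2
  N: (-1) + (-2) − (0) + (1) = -2
So the dimensions are [M⁻¹ L² T² N⁻²].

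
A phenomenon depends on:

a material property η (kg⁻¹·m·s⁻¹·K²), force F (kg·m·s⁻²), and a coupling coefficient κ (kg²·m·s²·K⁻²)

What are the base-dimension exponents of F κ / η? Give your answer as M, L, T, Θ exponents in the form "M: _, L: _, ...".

Collect each base-dimension exponent across the product:
  M: −(-1) + (1) + (2) = 4
  L: −(1) + (1) + (1) = 1
  T: −(-1) + (-2) + (2) = 1
  Θ: −(2) + (0) + (-2) = -4
So the dimensions are [M⁴ L T Θ⁻⁴].

M: 4, L: 1, T: 1, Θ: -4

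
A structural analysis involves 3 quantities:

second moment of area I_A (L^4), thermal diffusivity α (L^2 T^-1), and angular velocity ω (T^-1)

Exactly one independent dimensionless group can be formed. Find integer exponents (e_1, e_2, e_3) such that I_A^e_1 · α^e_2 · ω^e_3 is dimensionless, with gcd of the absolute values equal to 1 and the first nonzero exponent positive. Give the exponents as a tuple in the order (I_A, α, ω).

(1, -2, 2)

L: e_1·(4) + e_2·(2) + e_3·(0) = 0
T: e_1·(0) + e_2·(-1) + e_3·(-1) = 0
Solving this homogeneous linear system for the smallest-integer solution (first nonzero entry positive) gives (1, -2, 2).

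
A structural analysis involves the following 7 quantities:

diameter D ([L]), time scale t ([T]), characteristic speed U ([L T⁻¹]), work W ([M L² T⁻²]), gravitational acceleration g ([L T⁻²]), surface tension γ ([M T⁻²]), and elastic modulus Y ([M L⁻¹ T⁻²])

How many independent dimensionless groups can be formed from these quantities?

4

There are 7 variables and 3 base dimensions (M, L, T).
The dimension matrix has rank 3.
Independent dimensionless groups: 7 − 3 = 4.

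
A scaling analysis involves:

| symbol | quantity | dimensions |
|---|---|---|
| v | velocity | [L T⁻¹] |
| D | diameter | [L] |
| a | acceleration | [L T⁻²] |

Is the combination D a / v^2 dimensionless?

Sum the exponent of each base dimension across the product:
  L: −2·[v]_L + [D]_L + [a]_L = −2·(1) + (1) + (1) = 0
  T: −2·[v]_T + [D]_T + [a]_T = −2·(-1) + (0) + (-2) = 0
All base exponents vanish — dimensionless.

yes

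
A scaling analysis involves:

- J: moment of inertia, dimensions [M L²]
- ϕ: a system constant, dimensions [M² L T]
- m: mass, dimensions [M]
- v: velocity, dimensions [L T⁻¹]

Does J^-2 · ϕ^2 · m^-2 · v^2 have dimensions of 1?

yes

Sum the exponent of each base dimension across the product:
  M: −2·[J]_M + 2·[ϕ]_M − 2·[m]_M + 2·[v]_M = −2·(1) + 2·(2) − 2·(1) + 2·(0) = 0
  L: −2·[J]_L + 2·[ϕ]_L − 2·[m]_L + 2·[v]_L = −2·(2) + 2·(1) − 2·(0) + 2·(1) = 0
  T: −2·[J]_T + 2·[ϕ]_T − 2·[m]_T + 2·[v]_T = −2·(0) + 2·(1) − 2·(0) + 2·(-1) = 0
All base exponents vanish — dimensionless.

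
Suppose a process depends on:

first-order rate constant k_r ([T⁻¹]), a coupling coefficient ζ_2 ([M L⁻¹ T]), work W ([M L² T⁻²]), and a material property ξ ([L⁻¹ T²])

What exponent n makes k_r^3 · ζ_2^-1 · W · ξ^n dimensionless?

Balance the L exponent: (-1)·n from ξ, plus 3·(0) − (-1) + (2) = 3 from the rest, must sum to zero.
−n + 3 = 0, so n = 3.

3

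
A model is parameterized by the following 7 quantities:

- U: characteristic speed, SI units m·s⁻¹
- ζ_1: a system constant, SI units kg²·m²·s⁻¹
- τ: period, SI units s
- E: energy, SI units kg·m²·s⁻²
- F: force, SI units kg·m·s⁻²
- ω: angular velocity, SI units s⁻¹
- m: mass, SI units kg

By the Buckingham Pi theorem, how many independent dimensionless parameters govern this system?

There are 7 variables and 3 base dimensions (M, L, T).
The dimension matrix has rank 3.
Independent dimensionless groups: 7 − 3 = 4.

4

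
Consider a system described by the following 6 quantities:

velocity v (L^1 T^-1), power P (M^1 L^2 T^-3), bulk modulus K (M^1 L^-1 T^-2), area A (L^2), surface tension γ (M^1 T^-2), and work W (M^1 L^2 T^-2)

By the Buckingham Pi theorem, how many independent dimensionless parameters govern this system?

There are 6 variables and 3 base dimensions (M, L, T).
The dimension matrix has rank 3.
Independent dimensionless groups: 6 − 3 = 3.

3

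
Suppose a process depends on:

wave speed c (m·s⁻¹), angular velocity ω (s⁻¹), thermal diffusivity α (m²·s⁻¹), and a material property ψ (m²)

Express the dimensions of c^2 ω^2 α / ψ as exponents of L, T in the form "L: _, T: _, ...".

L: 2, T: -5

Collect each base-dimension exponent across the product:
  L: 2·(1) + 2·(0) + (2) − (2) = 2
  T: 2·(-1) + 2·(-1) + (-1) − (0) = -5
So the dimensions are [L² T⁻⁵].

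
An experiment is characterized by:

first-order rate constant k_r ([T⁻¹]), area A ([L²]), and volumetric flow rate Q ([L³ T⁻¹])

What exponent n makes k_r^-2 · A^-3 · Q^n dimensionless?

Balance the L exponent: (3)·n from Q, plus −2·(0) − 3·(2) = -6 from the rest, must sum to zero.
3n − 6 = 0, so n = 2.

2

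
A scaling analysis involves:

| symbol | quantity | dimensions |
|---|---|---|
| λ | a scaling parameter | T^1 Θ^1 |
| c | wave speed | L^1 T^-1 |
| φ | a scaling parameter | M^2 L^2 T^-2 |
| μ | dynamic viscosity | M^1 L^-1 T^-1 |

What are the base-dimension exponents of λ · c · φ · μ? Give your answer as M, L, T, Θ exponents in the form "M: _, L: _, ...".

M: 3, L: 2, T: -3, Θ: 1

Collect each base-dimension exponent across the product:
  M: (0) + (0) + (2) + (1) = 3
  L: (0) + (1) + (2) + (-1) = 2
  T: (1) + (-1) + (-2) + (-1) = -3
  Θ: (1) + (0) + (0) + (0) = 1
So the dimensions are [M³ L² T⁻³ Θ].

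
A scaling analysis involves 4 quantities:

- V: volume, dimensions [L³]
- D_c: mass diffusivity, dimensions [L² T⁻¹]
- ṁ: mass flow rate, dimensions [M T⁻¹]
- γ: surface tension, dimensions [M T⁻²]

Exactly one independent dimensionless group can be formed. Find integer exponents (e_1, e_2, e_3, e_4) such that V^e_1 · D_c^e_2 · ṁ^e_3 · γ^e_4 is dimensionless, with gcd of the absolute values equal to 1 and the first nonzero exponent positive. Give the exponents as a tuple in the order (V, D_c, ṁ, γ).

M: e_1·(0) + e_2·(0) + e_3·(1) + e_4·(1) = 0
L: e_1·(3) + e_2·(2) + e_3·(0) + e_4·(0) = 0
T: e_1·(0) + e_2·(-1) + e_3·(-1) + e_4·(-2) = 0
Solving this homogeneous linear system for the smallest-integer solution (first nonzero entry positive) gives (2, -3, -3, 3).

(2, -3, -3, 3)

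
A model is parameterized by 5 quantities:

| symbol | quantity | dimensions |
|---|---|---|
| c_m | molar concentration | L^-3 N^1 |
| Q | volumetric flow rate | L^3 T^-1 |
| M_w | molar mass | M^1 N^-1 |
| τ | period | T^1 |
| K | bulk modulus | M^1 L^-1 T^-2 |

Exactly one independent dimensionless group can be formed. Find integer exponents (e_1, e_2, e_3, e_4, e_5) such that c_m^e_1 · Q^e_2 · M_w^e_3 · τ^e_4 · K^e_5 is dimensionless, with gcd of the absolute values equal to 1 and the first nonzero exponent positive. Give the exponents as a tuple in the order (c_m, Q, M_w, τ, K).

M: e_1·(0) + e_2·(0) + e_3·(1) + e_4·(0) + e_5·(1) = 0
L: e_1·(-3) + e_2·(3) + e_3·(0) + e_4·(0) + e_5·(-1) = 0
T: e_1·(0) + e_2·(-1) + e_3·(0) + e_4·(1) + e_5·(-2) = 0
N: e_1·(1) + e_2·(0) + e_3·(-1) + e_4·(0) + e_5·(0) = 0
Solving this homogeneous linear system for the smallest-integer solution (first nonzero entry positive) gives (3, 2, 3, -4, -3).

(3, 2, 3, -4, -3)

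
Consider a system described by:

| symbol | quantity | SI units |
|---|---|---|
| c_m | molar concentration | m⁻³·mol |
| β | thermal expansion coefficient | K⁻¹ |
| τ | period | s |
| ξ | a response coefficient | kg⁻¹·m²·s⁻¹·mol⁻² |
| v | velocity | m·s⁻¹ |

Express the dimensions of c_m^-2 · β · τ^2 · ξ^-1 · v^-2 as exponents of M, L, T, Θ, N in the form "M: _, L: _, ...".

M: 1, L: 2, T: 5, Θ: -1, N: 0

Collect each base-dimension exponent across the product:
  M: −2·(0) + (0) + 2·(0) − (-1) − 2·(0) = 1
  L: −2·(-3) + (0) + 2·(0) − (2) − 2·(1) = 2
  T: −2·(0) + (0) + 2·(1) − (-1) − 2·(-1) = 5
  Θ: −2·(0) + (-1) + 2·(0) − (0) − 2·(0) = -1
  N: −2·(1) + (0) + 2·(0) − (-2) − 2·(0) = 0
So the dimensions are [M L² T⁵ Θ⁻¹].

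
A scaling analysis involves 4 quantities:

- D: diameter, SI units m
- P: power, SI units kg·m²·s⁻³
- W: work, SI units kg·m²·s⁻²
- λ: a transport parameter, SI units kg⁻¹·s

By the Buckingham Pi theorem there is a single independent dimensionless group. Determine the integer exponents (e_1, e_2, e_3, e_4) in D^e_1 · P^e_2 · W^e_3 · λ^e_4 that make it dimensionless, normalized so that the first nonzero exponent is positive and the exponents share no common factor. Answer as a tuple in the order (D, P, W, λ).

(2, 1, -2, -1)

M: e_1·(0) + e_2·(1) + e_3·(1) + e_4·(-1) = 0
L: e_1·(1) + e_2·(2) + e_3·(2) + e_4·(0) = 0
T: e_1·(0) + e_2·(-3) + e_3·(-2) + e_4·(1) = 0
Solving this homogeneous linear system for the smallest-integer solution (first nonzero entry positive) gives (2, 1, -2, -1).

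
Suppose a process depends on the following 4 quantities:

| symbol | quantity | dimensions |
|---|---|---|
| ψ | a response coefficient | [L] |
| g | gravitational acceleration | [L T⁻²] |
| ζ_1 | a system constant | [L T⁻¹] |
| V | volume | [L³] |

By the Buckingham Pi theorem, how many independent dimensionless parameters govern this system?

2

There are 4 variables and 2 base dimensions (L, T).
The dimension matrix has rank 2.
Independent dimensionless groups: 4 − 2 = 2.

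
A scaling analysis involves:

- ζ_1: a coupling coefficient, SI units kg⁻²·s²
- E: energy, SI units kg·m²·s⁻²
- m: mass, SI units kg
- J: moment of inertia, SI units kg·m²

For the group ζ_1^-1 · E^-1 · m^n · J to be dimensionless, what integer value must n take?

Balance the M exponent: (1)·n from m, plus −(-2) − (1) + (1) = 2 from the rest, must sum to zero.
n + 2 = 0, so n = -2.

-2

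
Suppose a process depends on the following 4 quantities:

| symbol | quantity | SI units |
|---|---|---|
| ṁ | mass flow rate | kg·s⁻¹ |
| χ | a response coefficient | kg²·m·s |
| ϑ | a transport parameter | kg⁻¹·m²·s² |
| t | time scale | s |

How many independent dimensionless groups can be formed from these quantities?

1

There are 4 variables and 3 base dimensions (M, L, T).
The dimension matrix has rank 3.
Independent dimensionless groups: 4 − 3 = 1.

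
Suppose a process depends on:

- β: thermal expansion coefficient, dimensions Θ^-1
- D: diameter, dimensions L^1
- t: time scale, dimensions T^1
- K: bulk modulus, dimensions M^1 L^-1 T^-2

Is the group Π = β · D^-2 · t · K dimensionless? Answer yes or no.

Sum the exponent of each base dimension across the product:
  M: [β]_M − 2·[D]_M + [t]_M + [K]_M = (0) − 2·(0) + (0) + (1) = 1
  L: [β]_L − 2·[D]_L + [t]_L + [K]_L = (0) − 2·(1) + (0) + (-1) = -3
  T: [β]_T − 2·[D]_T + [t]_T + [K]_T = (0) − 2·(0) + (1) + (-2) = -1
  Θ: [β]_Θ − 2·[D]_Θ + [t]_Θ + [K]_Θ = (-1) − 2·(0) + (0) + (0) = -1
Net dimensions [M L⁻³ T⁻¹ Θ⁻¹] ≠ [1] — not dimensionless.

no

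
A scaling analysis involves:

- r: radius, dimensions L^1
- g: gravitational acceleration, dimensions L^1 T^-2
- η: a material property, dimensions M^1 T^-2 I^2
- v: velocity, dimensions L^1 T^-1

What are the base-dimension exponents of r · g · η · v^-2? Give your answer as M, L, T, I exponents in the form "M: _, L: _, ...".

Collect each base-dimension exponent across the product:
  M: (0) + (0) + (1) − 2·(0) = 1
  L: (1) + (1) + (0) − 2·(1) = 0
  T: (0) + (-2) + (-2) − 2·(-1) = -2
  I: (0) + (0) + (2) − 2·(0) = 2
So the dimensions are [M T⁻² I²].

M: 1, L: 0, T: -2, I: 2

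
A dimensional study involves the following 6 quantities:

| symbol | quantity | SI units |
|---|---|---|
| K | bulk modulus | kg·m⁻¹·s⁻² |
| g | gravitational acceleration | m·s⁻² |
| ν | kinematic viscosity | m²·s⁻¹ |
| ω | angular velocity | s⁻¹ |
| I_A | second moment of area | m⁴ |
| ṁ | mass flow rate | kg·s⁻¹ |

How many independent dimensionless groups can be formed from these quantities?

3

There are 6 variables and 3 base dimensions (M, L, T).
The dimension matrix has rank 3.
Independent dimensionless groups: 6 − 3 = 3.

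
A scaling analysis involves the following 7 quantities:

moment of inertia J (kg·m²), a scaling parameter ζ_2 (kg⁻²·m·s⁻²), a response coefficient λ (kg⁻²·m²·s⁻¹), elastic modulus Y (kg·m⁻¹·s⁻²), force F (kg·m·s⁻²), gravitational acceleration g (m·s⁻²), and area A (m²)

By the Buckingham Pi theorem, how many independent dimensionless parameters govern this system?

4

There are 7 variables and 3 base dimensions (M, L, T).
The dimension matrix has rank 3.
Independent dimensionless groups: 7 − 3 = 4.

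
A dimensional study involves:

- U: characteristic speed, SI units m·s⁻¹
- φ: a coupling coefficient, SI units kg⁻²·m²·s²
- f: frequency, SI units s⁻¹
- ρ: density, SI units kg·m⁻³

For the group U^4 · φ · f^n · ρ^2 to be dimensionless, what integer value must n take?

-2

Balance the T exponent: (-1)·n from f, plus 4·(-1) + (2) + 2·(0) = -2 from the rest, must sum to zero.
−n − 2 = 0, so n = -2.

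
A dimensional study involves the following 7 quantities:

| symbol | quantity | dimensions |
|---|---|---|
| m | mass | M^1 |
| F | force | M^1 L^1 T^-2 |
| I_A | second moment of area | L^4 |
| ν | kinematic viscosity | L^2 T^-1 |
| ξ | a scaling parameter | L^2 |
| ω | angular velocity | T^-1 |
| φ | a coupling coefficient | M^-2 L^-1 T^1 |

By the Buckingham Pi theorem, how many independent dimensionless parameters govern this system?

4

There are 7 variables and 3 base dimensions (M, L, T).
The dimension matrix has rank 3.
Independent dimensionless groups: 7 − 3 = 4.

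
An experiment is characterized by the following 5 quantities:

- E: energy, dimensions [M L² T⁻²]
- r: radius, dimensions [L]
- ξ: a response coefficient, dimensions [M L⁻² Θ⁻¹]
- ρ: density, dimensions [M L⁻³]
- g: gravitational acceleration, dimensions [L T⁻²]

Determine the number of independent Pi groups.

1

There are 5 variables and 4 base dimensions (M, L, T, Θ).
The dimension matrix has rank 4.
Independent dimensionless groups: 5 − 4 = 1.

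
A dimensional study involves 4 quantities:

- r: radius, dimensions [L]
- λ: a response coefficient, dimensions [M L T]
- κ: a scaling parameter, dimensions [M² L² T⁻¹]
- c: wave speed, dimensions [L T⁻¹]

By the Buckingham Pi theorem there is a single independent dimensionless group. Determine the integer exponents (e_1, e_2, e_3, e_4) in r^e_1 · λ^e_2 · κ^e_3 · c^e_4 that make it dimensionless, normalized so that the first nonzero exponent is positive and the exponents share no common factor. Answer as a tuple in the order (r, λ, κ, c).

(3, -2, 1, -3)

M: e_1·(0) + e_2·(1) + e_3·(2) + e_4·(0) = 0
L: e_1·(1) + e_2·(1) + e_3·(2) + e_4·(1) = 0
T: e_1·(0) + e_2·(1) + e_3·(-1) + e_4·(-1) = 0
Solving this homogeneous linear system for the smallest-integer solution (first nonzero entry positive) gives (3, -2, 1, -3).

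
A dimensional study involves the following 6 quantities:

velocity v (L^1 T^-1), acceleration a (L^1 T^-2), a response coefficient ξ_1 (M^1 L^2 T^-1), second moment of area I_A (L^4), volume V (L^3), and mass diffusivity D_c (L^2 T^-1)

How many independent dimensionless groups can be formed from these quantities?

3

There are 6 variables and 3 base dimensions (M, L, T).
The dimension matrix has rank 3.
Independent dimensionless groups: 6 − 3 = 3.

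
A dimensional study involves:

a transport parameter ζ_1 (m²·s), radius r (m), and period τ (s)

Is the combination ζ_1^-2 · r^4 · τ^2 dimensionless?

Sum the exponent of each base dimension across the product:
  L: −2·[ζ_1]_L + 4·[r]_L + 2·[τ]_L = −2·(2) + 4·(1) + 2·(0) = 0
  T: −2·[ζ_1]_T + 4·[r]_T + 2·[τ]_T = −2·(1) + 4·(0) + 2·(1) = 0
All base exponents vanish — dimensionless.

yes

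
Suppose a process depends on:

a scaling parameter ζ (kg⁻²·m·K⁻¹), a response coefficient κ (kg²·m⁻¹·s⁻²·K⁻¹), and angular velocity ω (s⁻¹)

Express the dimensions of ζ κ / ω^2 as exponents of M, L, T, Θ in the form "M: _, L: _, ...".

M: 0, L: 0, T: 0, Θ: -2

Collect each base-dimension exponent across the product:
  M: (-2) + (2) − 2·(0) = 0
  L: (1) + (-1) − 2·(0) = 0
  T: (0) + (-2) − 2·(-1) = 0
  Θ: (-1) + (-1) − 2·(0) = -2
So the dimensions are [Θ⁻²].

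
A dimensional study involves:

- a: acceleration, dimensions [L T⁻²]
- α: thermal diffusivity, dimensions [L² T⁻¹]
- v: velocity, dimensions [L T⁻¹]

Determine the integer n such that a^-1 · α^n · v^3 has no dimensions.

Balance the L exponent: (2)·n from α, plus −(1) + 3·(1) = 2 from the rest, must sum to zero.
2n + 2 = 0, so n = -1.

-1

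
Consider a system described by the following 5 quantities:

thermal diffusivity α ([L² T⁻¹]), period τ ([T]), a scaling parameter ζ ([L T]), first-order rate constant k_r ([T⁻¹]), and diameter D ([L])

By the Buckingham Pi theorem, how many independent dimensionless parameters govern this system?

3

There are 5 variables and 2 base dimensions (L, T).
The dimension matrix has rank 2.
Independent dimensionless groups: 5 − 2 = 3.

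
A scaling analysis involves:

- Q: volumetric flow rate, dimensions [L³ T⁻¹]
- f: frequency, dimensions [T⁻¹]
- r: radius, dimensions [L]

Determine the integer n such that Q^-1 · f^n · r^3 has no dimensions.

1

Balance the T exponent: (-1)·n from f, plus −(-1) + 3·(0) = 1 from the rest, must sum to zero.
−n + 1 = 0, so n = 1.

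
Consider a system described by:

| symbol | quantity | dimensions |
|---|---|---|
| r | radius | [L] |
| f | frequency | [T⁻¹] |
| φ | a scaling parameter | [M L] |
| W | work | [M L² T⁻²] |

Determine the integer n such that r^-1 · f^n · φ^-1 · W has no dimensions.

-2

Balance the T exponent: (-1)·n from f, plus −(0) − (0) + (-2) = -2 from the rest, must sum to zero.
−n − 2 = 0, so n = -2.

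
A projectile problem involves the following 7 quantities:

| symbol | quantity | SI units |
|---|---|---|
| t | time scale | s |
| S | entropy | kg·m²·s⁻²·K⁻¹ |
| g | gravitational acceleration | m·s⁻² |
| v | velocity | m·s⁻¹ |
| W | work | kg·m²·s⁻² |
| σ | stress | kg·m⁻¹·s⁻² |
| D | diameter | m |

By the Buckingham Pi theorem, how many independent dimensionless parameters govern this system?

3

There are 7 variables and 4 base dimensions (M, L, T, Θ).
The dimension matrix has rank 4.
Independent dimensionless groups: 7 − 4 = 3.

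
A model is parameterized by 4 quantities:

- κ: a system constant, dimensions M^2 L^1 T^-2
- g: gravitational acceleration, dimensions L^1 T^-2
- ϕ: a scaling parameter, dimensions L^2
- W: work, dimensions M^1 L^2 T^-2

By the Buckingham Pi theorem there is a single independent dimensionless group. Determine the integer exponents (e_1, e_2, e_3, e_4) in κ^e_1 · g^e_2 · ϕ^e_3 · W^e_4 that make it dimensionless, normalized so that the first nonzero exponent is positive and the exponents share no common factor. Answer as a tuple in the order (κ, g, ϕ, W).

M: e_1·(2) + e_2·(0) + e_3·(0) + e_4·(1) = 0
L: e_1·(1) + e_2·(1) + e_3·(2) + e_4·(2) = 0
T: e_1·(-2) + e_2·(-2) + e_3·(0) + e_4·(-2) = 0
Solving this homogeneous linear system for the smallest-integer solution (first nonzero entry positive) gives (1, 1, 1, -2).

(1, 1, 1, -2)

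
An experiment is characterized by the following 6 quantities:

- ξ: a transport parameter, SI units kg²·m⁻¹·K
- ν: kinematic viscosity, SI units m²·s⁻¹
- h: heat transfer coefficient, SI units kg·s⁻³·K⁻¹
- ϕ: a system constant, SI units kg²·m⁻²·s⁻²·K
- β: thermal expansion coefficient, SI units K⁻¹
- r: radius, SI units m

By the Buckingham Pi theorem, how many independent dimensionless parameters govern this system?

2

There are 6 variables and 4 base dimensions (M, L, T, Θ).
The dimension matrix has rank 4.
Independent dimensionless groups: 6 − 4 = 2.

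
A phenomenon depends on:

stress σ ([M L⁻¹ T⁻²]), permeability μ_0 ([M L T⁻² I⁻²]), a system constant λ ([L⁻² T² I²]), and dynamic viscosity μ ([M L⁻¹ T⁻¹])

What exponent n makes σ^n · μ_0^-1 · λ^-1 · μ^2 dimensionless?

Balance the M exponent: (1)·n from σ, plus −(1) − (0) + 2·(1) = 1 from the rest, must sum to zero.
n + 1 = 0, so n = -1.

-1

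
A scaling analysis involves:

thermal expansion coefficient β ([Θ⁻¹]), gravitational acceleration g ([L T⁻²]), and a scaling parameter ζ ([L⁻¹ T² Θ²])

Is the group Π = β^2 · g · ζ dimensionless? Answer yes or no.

yes

Sum the exponent of each base dimension across the product:
  M: 2·[β]_M + [g]_M + [ζ]_M = 2·(0) + (0) + (0) = 0
  L: 2·[β]_L + [g]_L + [ζ]_L = 2·(0) + (1) + (-1) = 0
  T: 2·[β]_T + [g]_T + [ζ]_T = 2·(0) + (-2) + (2) = 0
  Θ: 2·[β]_Θ + [g]_Θ + [ζ]_Θ = 2·(-1) + (0) + (2) = 0
All base exponents vanish — dimensionless.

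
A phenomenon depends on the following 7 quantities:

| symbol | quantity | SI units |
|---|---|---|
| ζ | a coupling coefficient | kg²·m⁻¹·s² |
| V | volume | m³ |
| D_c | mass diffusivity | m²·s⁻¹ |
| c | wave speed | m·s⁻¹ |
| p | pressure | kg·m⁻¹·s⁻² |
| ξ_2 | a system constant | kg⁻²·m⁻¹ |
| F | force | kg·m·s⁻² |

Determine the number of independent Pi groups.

4

There are 7 variables and 3 base dimensions (M, L, T).
The dimension matrix has rank 3.
Independent dimensionless groups: 7 − 3 = 4.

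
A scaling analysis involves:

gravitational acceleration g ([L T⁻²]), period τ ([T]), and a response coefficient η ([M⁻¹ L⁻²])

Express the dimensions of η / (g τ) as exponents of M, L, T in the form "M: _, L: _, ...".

M: -1, L: -3, T: 1

Collect each base-dimension exponent across the product:
  M: −(0) − (0) + (-1) = -1
  L: −(1) − (0) + (-2) = -3
  T: −(-2) − (1) + (0) = 1
So the dimensions are [M⁻¹ L⁻³ T].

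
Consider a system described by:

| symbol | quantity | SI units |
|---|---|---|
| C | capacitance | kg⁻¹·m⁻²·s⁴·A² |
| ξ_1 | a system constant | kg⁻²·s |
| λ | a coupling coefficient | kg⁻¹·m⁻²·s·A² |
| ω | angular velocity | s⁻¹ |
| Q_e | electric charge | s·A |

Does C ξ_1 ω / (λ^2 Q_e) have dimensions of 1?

no

Sum the exponent of each base dimension across the product:
  M: [C]_M + [ξ_1]_M − 2·[λ]_M + [ω]_M − [Q_e]_M = (-1) + (-2) − 2·(-1) + (0) − (0) = -1
  L: [C]_L + [ξ_1]_L − 2·[λ]_L + [ω]_L − [Q_e]_L = (-2) + (0) − 2·(-2) + (0) − (0) = 2
  T: [C]_T + [ξ_1]_T − 2·[λ]_T + [ω]_T − [Q_e]_T = (4) + (1) − 2·(1) + (-1) − (1) = 1
  I: [C]_I + [ξ_1]_I − 2·[λ]_I + [ω]_I − [Q_e]_I = (2) + (0) − 2·(2) + (0) − (1) = -3
Net dimensions [M⁻¹ L² T I⁻³] ≠ [1] — not dimensionless.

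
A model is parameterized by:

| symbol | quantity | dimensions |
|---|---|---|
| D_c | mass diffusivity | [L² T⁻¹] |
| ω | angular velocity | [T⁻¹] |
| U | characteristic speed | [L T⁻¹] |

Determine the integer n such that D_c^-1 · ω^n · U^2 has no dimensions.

Balance the T exponent: (-1)·n from ω, plus −(-1) + 2·(-1) = -1 from the rest, must sum to zero.
−n − 1 = 0, so n = -1.

-1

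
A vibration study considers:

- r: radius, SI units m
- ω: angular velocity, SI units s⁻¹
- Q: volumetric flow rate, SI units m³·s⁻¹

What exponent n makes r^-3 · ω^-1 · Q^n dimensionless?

Balance the L exponent: (3)·n from Q, plus −3·(1) − (0) = -3 from the rest, must sum to zero.
3n − 3 = 0, so n = 1.

1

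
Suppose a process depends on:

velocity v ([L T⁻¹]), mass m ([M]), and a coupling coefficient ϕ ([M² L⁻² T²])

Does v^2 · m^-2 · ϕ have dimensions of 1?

yes

Sum the exponent of each base dimension across the product:
  M: 2·[v]_M − 2·[m]_M + [ϕ]_M = 2·(0) − 2·(1) + (2) = 0
  L: 2·[v]_L − 2·[m]_L + [ϕ]_L = 2·(1) − 2·(0) + (-2) = 0
  T: 2·[v]_T − 2·[m]_T + [ϕ]_T = 2·(-1) − 2·(0) + (2) = 0
All base exponents vanish — dimensionless.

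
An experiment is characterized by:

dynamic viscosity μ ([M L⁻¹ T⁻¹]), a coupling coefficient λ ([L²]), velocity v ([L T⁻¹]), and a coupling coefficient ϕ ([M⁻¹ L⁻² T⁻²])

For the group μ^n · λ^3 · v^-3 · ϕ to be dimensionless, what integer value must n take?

1

Balance the M exponent: (1)·n from μ, plus 3·(0) − 3·(0) + (-1) = -1 from the rest, must sum to zero.
n − 1 = 0, so n = 1.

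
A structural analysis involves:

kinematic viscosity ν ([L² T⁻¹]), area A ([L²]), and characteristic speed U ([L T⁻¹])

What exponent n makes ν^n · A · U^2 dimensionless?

Balance the L exponent: (2)·n from ν, plus (2) + 2·(1) = 4 from the rest, must sum to zero.
2n + 4 = 0, so n = -2.

-2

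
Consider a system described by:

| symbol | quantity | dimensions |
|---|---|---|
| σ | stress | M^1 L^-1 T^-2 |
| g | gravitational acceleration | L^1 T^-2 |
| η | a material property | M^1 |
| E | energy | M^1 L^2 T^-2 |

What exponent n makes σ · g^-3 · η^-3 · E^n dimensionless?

2

Balance the M exponent: (1)·n from E, plus (1) − 3·(0) − 3·(1) = -2 from the rest, must sum to zero.
n − 2 = 0, so n = 2.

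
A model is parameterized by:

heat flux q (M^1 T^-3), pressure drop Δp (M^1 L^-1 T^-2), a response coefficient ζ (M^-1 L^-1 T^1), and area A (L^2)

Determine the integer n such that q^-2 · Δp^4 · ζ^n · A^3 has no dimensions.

2

Balance the M exponent: (-1)·n from ζ, plus −2·(1) + 4·(1) + 3·(0) = 2 from the rest, must sum to zero.
−n + 2 = 0, so n = 2.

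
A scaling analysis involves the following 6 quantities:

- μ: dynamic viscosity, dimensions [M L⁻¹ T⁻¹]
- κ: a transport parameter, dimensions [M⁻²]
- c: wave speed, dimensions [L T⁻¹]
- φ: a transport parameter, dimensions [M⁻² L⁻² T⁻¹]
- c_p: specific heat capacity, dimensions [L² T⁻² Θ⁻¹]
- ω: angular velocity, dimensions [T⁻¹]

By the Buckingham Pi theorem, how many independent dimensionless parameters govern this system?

2

There are 6 variables and 4 base dimensions (M, L, T, Θ).
The dimension matrix has rank 4.
Independent dimensionless groups: 6 − 4 = 2.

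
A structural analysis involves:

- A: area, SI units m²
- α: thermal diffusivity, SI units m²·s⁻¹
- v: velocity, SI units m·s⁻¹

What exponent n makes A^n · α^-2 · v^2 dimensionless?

Balance the L exponent: (2)·n from A, plus −2·(2) + 2·(1) = -2 from the rest, must sum to zero.
2n − 2 = 0, so n = 1.

1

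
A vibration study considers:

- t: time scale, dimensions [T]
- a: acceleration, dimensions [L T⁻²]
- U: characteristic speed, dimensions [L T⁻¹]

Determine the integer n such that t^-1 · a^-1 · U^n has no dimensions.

1

Balance the L exponent: (1)·n from U, plus −(0) − (1) = -1 from the rest, must sum to zero.
n − 1 = 0, so n = 1.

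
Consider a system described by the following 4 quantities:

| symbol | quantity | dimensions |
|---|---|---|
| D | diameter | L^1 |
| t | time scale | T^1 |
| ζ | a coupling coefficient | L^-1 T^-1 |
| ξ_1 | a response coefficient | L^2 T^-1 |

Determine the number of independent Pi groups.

There are 4 variables and 2 base dimensions (L, T).
The dimension matrix has rank 2.
Independent dimensionless groups: 4 − 2 = 2.

2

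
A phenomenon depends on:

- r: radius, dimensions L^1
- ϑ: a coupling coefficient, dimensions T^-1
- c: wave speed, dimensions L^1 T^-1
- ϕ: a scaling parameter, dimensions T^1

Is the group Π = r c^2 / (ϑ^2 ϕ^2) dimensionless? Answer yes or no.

Sum the exponent of each base dimension across the product:
  L: [r]_L − 2·[ϑ]_L + 2·[c]_L − 2·[ϕ]_L = (1) − 2·(0) + 2·(1) − 2·(0) = 3
  T: [r]_T − 2·[ϑ]_T + 2·[c]_T − 2·[ϕ]_T = (0) − 2·(-1) + 2·(-1) − 2·(1) = -2
Net dimensions [L³ T⁻²] ≠ [1] — not dimensionless.

no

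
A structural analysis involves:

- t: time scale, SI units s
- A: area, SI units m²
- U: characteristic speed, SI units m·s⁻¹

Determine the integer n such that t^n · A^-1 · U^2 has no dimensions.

Balance the T exponent: (1)·n from t, plus −(0) + 2·(-1) = -2 from the rest, must sum to zero.
n − 2 = 0, so n = 2.

2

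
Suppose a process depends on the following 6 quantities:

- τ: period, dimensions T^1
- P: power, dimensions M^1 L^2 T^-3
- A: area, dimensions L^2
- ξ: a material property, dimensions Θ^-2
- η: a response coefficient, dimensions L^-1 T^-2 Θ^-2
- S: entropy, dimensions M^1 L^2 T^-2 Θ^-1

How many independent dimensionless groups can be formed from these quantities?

2

There are 6 variables and 4 base dimensions (M, L, T, Θ).
The dimension matrix has rank 4.
Independent dimensionless groups: 6 − 4 = 2.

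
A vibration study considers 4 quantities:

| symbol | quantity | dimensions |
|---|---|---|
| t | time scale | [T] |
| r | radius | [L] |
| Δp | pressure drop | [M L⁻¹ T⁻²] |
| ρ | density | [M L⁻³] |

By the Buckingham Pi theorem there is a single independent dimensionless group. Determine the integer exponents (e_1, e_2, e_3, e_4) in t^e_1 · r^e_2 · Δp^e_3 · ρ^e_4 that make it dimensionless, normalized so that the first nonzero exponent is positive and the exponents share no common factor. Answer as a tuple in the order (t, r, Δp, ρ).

(2, -2, 1, -1)

M: e_1·(0) + e_2·(0) + e_3·(1) + e_4·(1) = 0
L: e_1·(0) + e_2·(1) + e_3·(-1) + e_4·(-3) = 0
T: e_1·(1) + e_2·(0) + e_3·(-2) + e_4·(0) = 0
Solving this homogeneous linear system for the smallest-integer solution (first nonzero entry positive) gives (2, -2, 1, -1).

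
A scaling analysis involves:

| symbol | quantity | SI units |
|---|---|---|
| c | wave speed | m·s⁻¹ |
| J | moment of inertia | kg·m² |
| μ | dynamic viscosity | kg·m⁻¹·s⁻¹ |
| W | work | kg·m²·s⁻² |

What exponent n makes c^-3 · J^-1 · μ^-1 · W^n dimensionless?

2

Balance the M exponent: (1)·n from W, plus −3·(0) − (1) − (1) = -2 from the rest, must sum to zero.
n − 2 = 0, so n = 2.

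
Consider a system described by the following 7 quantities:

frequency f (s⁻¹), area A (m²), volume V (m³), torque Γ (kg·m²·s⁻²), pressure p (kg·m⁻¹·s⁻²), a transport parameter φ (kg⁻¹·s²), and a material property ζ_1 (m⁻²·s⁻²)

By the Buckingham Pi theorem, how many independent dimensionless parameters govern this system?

4

There are 7 variables and 3 base dimensions (M, L, T).
The dimension matrix has rank 3.
Independent dimensionless groups: 7 − 3 = 4.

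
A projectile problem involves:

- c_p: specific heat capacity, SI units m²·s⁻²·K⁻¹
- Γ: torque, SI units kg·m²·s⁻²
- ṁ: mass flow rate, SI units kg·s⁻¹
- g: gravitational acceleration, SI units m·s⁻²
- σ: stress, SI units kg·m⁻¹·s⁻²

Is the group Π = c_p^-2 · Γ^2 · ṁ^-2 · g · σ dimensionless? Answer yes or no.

Sum the exponent of each base dimension across the product:
  M: −2·[c_p]_M + 2·[Γ]_M − 2·[ṁ]_M + [g]_M + [σ]_M = −2·(0) + 2·(1) − 2·(1) + (0) + (1) = 1
  L: −2·[c_p]_L + 2·[Γ]_L − 2·[ṁ]_L + [g]_L + [σ]_L = −2·(2) + 2·(2) − 2·(0) + (1) + (-1) = 0
  T: −2·[c_p]_T + 2·[Γ]_T − 2·[ṁ]_T + [g]_T + [σ]_T = −2·(-2) + 2·(-2) − 2·(-1) + (-2) + (-2) = -2
  Θ: −2·[c_p]_Θ + 2·[Γ]_Θ − 2·[ṁ]_Θ + [g]_Θ + [σ]_Θ = −2·(-1) + 2·(0) − 2·(0) + (0) + (0) = 2
Net dimensions [M T⁻² Θ²] ≠ [1] — not dimensionless.

no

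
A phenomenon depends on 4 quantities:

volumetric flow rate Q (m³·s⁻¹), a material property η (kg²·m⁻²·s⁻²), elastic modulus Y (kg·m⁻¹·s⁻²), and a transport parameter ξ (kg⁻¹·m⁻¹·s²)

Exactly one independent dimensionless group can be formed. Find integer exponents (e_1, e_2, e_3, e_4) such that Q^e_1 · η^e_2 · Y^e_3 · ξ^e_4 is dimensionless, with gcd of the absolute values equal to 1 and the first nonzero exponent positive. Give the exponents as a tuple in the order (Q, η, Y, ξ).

M: e_1·(0) + e_2·(2) + e_3·(1) + e_4·(-1) = 0
L: e_1·(3) + e_2·(-2) + e_3·(-1) + e_4·(-1) = 0
T: e_1·(-1) + e_2·(-2) + e_3·(-2) + e_4·(2) = 0
Solving this homogeneous linear system for the smallest-integer solution (first nonzero entry positive) gives (2, 1, 1, 3).

(2, 1, 1, 3)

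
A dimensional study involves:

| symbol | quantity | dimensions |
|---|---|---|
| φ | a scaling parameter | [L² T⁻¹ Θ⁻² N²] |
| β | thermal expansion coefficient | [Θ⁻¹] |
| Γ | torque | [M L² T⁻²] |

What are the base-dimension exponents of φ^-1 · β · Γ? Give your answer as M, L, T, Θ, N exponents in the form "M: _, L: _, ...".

M: 1, L: 0, T: -1, Θ: 1, N: -2

Collect each base-dimension exponent across the product:
  M: −(0) + (0) + (1) = 1
  L: −(2) + (0) + (2) = 0
  T: −(-1) + (0) + (-2) = -1
  Θ: −(-2) + (-1) + (0) = 1
  N: −(2) + (0) + (0) = -2
So the dimensions are [M T⁻¹ Θ N⁻²].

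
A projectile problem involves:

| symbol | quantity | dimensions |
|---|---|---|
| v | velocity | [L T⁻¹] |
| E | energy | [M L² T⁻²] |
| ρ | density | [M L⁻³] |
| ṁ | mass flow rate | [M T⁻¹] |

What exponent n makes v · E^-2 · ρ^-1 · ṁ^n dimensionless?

3

Balance the M exponent: (1)·n from ṁ, plus (0) − 2·(1) − (1) = -3 from the rest, must sum to zero.
n − 3 = 0, so n = 3.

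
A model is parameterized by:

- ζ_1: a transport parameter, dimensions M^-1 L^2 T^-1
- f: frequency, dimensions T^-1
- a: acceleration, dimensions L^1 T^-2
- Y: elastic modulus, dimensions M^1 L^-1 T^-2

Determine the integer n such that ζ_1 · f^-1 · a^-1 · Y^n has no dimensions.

Balance the M exponent: (1)·n from Y, plus (-1) − (0) − (0) = -1 from the rest, must sum to zero.
n − 1 = 0, so n = 1.

1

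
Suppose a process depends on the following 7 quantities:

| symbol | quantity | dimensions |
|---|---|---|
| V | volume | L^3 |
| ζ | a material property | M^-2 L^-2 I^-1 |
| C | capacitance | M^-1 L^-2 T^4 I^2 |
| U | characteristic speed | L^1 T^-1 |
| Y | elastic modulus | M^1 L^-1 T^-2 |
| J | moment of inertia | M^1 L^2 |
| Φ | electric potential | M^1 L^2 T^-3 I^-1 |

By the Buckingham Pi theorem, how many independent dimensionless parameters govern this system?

3

There are 7 variables and 4 base dimensions (M, L, T, I).
The dimension matrix has rank 4.
Independent dimensionless groups: 7 − 4 = 3.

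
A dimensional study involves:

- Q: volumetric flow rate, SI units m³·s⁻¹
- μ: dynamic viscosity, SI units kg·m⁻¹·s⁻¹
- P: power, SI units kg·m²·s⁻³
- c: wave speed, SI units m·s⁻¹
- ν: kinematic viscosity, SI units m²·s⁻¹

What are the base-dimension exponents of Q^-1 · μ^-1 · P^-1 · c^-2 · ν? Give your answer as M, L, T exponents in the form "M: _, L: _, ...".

Collect each base-dimension exponent across the product:
  M: −(0) − (1) − (1) − 2·(0) + (0) = -2
  L: −(3) − (-1) − (2) − 2·(1) + (2) = -4
  T: −(-1) − (-1) − (-3) − 2·(-1) + (-1) = 6
So the dimensions are [M⁻² L⁻⁴ T⁶].

M: -2, L: -4, T: 6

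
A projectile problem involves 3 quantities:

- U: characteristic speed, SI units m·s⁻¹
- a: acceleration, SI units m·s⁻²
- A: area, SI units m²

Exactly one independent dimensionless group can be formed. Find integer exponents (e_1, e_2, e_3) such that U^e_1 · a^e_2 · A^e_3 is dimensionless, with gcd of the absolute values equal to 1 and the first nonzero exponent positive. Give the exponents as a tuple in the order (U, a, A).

(4, -2, -1)

L: e_1·(1) + e_2·(1) + e_3·(2) = 0
T: e_1·(-1) + e_2·(-2) + e_3·(0) = 0
Solving this homogeneous linear system for the smallest-integer solution (first nonzero entry positive) gives (4, -2, -1).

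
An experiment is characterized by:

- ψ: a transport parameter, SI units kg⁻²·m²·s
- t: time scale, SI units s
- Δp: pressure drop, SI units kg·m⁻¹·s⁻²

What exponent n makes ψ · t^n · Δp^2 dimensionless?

Balance the T exponent: (1)·n from t, plus (1) + 2·(-2) = -3 from the rest, must sum to zero.
n − 3 = 0, so n = 3.

3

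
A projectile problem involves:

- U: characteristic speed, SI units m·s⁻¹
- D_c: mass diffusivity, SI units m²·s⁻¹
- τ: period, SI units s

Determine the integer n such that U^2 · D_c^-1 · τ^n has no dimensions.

Balance the T exponent: (1)·n from τ, plus 2·(-1) − (-1) = -1 from the rest, must sum to zero.
n − 1 = 0, so n = 1.

1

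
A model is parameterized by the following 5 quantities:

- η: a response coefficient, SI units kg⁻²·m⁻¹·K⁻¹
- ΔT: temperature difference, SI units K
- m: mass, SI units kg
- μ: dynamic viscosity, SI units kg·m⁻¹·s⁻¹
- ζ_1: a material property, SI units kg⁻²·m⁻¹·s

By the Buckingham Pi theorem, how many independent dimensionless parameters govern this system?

1

There are 5 variables and 4 base dimensions (M, L, T, Θ).
The dimension matrix has rank 4.
Independent dimensionless groups: 5 − 4 = 1.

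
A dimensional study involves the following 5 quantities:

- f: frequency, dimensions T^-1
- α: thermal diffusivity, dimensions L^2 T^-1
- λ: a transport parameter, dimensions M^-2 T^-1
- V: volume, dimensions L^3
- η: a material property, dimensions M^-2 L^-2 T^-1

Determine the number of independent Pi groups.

2

There are 5 variables and 3 base dimensions (M, L, T).
The dimension matrix has rank 3.
Independent dimensionless groups: 5 − 3 = 2.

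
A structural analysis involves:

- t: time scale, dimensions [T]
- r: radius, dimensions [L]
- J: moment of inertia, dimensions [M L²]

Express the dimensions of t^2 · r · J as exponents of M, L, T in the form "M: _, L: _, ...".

M: 1, L: 3, T: 2

Collect each base-dimension exponent across the product:
  M: 2·(0) + (0) + (1) = 1
  L: 2·(0) + (1) + (2) = 3
  T: 2·(1) + (0) + (0) = 2
So the dimensions are [M L³ T²].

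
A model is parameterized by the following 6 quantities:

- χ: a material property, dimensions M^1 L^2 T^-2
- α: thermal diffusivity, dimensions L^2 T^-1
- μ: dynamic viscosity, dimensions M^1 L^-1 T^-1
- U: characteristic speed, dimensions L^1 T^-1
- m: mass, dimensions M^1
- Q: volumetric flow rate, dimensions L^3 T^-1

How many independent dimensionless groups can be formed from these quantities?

There are 6 variables and 3 base dimensions (M, L, T).
The dimension matrix has rank 3.
Independent dimensionless groups: 6 − 3 = 3.

3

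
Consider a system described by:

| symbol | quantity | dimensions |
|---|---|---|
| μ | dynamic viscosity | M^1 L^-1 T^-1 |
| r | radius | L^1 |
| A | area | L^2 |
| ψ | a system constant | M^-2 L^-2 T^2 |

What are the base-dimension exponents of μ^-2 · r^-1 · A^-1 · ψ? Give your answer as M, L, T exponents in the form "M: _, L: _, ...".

M: -4, L: -3, T: 4

Collect each base-dimension exponent across the product:
  M: −2·(1) − (0) − (0) + (-2) = -4
  L: −2·(-1) − (1) − (2) + (-2) = -3
  T: −2·(-1) − (0) − (0) + (2) = 4
So the dimensions are [M⁻⁴ L⁻³ T⁴].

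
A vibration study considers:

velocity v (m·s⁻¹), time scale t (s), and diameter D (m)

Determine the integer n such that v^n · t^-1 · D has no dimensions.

-1

Balance the L exponent: (1)·n from v, plus −(0) + (1) = 1 from the rest, must sum to zero.
n + 1 = 0, so n = -1.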